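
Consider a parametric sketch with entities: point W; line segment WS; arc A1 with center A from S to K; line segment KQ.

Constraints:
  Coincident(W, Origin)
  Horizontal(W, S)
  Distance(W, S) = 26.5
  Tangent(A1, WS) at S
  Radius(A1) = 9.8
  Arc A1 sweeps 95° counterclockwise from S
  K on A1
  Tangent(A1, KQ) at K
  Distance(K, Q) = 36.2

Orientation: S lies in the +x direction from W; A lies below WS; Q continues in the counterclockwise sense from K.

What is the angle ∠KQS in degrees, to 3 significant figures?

13.1°

On A1, S sits at bearing 90° from A; a 95° counterclockwise sweep puts K at bearing 185°, so K = A + 9.8·(cos 185°, sin 185°) = (16.7, -10.7). Tangency of A1 to KQ means the radius AK is perpendicular to KQ, so KQ runs along (−sin 185°, cos 185°); with |KQ| = 36.2, Q = (19.9, -46.7). Then cos ∠KQS = QK·QS / (|QK||QS|), giving 13.1°.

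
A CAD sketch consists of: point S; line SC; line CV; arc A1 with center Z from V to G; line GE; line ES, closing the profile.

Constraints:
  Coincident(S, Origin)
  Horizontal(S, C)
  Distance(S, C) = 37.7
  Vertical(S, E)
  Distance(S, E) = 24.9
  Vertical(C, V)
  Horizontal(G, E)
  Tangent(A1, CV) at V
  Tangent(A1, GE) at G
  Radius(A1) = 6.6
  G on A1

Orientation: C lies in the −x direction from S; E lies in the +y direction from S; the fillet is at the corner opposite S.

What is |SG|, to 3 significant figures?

39.8

S is at the origin; SC is horizontal with |SC| = 37.7 and C on the −x side, so C = (-37.7, 0.00). SE is vertical with |SE| = 24.9 and E on the +y side, so E = (0.00, 24.9). The virtual corner opposite S is at (-37.7, 24.9). Since A1 is tangent to CV there, ZV ⟂ CV and A1 meets GE tangentially, so ZG is at right angles to GE, with radius 6.6, so the center Z sits 6.6 in from both sides at Z = (-31.1, 18.3). That places the tangent points at V = (-37.7, 18.3) on CV and G = (-31.1, 24.9) on GE. Then |SG| = |G − S| = 39.8.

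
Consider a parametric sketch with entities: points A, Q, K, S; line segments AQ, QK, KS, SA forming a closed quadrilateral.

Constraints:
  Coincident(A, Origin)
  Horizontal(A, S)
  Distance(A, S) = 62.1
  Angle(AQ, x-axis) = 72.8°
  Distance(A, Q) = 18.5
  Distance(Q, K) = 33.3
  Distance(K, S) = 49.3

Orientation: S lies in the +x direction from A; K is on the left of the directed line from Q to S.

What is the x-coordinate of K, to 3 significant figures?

31.4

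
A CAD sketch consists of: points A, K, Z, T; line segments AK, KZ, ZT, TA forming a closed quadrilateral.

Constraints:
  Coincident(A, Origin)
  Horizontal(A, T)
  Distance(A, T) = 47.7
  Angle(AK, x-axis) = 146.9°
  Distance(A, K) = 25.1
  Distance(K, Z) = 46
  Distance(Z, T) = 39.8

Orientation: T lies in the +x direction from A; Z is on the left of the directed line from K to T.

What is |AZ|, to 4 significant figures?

37.37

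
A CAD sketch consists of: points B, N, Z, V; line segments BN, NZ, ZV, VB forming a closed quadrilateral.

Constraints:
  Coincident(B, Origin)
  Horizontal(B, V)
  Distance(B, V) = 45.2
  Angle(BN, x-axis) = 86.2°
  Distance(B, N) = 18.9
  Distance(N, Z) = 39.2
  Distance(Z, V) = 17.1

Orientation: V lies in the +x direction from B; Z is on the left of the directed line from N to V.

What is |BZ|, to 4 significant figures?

43.58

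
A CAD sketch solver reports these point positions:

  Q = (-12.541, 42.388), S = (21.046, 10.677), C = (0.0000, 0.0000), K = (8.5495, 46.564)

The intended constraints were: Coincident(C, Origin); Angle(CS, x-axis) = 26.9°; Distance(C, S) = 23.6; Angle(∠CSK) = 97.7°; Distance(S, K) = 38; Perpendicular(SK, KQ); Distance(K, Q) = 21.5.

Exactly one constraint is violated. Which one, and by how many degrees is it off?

Perpendicular(SK, KQ) — off by 8.00°.

C = (0.00, 0.00) ✓; CS at 26.90° ✓; |CS| = 23.60 ✓; ∠CSK = 97.70° ✓; |SK| = 38.00 ✓; ∠(SK, KQ) = 82.00° ✗; |KQ| = 21.50 ✓.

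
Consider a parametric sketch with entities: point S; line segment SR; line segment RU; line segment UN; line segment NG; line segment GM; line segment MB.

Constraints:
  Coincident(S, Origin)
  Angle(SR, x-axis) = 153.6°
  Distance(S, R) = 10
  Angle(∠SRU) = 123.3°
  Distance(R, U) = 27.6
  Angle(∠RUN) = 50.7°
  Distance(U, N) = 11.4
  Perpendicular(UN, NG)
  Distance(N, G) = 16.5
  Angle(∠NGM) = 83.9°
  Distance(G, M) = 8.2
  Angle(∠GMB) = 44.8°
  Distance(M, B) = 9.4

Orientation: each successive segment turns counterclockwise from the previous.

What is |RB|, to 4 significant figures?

13.50

S is at the origin; SR runs at 153.6° with length 10.0, so R = (-8.957, 4.446). ∠SRU = 123.3° gives RU at -149.7° from the x-axis; with |RU| = 27.6, U = (-32.79, -9.479). ∠RUN = 50.7° gives UN at -20.40° from the x-axis; with |UN| = 11.4, N = (-22.10, -13.45). UN is perpendicular to NG, so NG runs at 69.60°; with |NG| = 16.5, G = (-16.35, 2.013). ∠NGM = 83.9° gives GM at 165.7° from the x-axis; with |GM| = 8.2, M = (-24.30, 4.038). ∠GMB = 44.8° gives MB at -59.10° from the x-axis; with |MB| = 9.4, B = (-19.47, -4.028). Then |RB| = |B − R| = 13.50.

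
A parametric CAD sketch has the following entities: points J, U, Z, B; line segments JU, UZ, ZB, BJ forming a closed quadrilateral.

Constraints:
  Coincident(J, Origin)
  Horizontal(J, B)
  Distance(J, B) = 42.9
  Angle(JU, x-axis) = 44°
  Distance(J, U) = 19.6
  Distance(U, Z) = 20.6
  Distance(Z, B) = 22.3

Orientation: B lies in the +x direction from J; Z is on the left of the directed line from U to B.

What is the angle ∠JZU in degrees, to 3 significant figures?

12.3°

J is at the origin; J and B share the same y with |JB| = 42.9 and B in +x, so B = (42.9, 0). JU runs at 44.0° with |JU| = 19.6, so U = (14.1, 13.6). Z is determined by |UZ| = 20.6 and |ZB| = 22.3 together: it lies at the intersection of circle(U, 20.6) and circle(B, 22.3). With |UB| = 31.9, the foot of the radical line on UB is 14.8 from U and the perpendicular offset is √(20.6² − 14.8²) = 14.3. Taking the left-of-UB solution: Z = (33.6, 20.3).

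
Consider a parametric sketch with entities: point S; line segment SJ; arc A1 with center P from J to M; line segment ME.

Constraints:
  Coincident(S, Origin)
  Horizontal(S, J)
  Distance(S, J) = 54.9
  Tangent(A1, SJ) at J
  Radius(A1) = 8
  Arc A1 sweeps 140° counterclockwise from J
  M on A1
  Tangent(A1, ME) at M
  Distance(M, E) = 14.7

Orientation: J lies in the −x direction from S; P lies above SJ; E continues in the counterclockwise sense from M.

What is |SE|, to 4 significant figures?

65.42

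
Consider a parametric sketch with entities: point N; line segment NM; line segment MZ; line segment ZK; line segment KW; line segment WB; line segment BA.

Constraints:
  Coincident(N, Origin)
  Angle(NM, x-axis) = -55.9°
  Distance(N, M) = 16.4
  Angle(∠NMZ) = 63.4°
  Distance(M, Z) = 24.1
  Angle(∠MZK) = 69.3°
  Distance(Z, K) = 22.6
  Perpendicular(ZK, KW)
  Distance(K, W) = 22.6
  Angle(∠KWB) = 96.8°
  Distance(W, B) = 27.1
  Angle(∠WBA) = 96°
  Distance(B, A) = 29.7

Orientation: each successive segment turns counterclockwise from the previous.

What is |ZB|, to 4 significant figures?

26.17

ZK is perpendicular to KW, so KW runs at -98.60°; with |KW| = 22.6, W = (-4.737, -11.53). ∠KWB = 96.8° gives WB at -15.40° from the x-axis; with |WB| = 27.1, B = (21.39, -18.73). Then |ZB| = |B − Z| = 26.17.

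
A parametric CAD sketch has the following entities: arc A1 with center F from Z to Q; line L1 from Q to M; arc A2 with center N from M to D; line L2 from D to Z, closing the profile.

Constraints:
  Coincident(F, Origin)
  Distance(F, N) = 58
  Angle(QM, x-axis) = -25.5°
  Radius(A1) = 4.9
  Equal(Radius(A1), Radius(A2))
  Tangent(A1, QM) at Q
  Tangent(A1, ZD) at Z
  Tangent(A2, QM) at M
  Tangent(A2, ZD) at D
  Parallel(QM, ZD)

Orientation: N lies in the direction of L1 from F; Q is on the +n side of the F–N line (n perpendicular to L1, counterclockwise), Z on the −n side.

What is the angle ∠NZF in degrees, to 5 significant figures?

85.171°

The slot axis is L1's direction at -25.5°, so u = (cos -25.5°, sin -25.5°) = (0.90259, -0.43051) and n = (−sin -25.5°, cos -25.5°) = (0.43051, 0.90259). F is at the origin and N lies 58.0 along u from F, so N = 58.0·u = (52.350, -24.970). Tangency of A1 to both parallel lines with radius 4.9 puts Q and Z at F ± 4.9·n: Q = (2.1095, 4.4227), Z = (-2.1095, -4.4227). Then cos ∠NZF = ZN·ZF / (|ZN||ZF|), giving 85.171°.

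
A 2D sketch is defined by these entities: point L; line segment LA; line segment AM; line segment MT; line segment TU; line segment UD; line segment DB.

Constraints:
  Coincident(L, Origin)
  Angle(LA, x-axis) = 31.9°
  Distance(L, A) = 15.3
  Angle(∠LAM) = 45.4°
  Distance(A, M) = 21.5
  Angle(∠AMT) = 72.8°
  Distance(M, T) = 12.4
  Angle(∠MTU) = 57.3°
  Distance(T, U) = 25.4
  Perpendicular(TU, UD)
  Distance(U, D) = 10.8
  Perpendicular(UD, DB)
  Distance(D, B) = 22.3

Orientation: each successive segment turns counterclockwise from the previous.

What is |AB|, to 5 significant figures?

24.229

L is at the origin; LA runs at 31.9° with length 15.3, so A = (12.989, 8.0851). ∠LAM = 45.4° gives AM at 166.50° from the x-axis; with |AM| = 21.5, M = (-7.9167, 13.104). ∠AMT = 72.8° gives MT at -86.300° from the x-axis; with |MT| = 12.4, T = (-7.1165, 0.73003). ∠MTU = 57.3° gives TU at 36.400° from the x-axis; with |TU| = 25.4, U = (13.328, 15.803). TU is perpendicular to UD, so UD runs at 126.40°; with |UD| = 10.8, D = (6.9189, 24.496). UD ⟂ DB, so DB runs at -143.60°; with |DB| = 22.3, B = (-11.030, 11.262). Then |AB| = |B − A| = 24.229.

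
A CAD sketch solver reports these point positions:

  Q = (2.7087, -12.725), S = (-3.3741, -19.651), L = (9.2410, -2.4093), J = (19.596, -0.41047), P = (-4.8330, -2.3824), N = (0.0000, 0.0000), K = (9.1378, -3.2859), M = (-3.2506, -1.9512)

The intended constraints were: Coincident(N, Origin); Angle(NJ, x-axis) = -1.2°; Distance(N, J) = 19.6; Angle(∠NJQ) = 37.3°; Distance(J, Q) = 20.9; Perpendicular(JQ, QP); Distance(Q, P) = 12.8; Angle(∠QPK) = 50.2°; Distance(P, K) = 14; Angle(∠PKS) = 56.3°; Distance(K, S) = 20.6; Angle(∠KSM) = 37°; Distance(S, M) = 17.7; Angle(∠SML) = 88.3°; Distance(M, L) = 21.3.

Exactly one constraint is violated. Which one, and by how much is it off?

Distance(M, L) = 21.3 — off by 8.80.

N = (0.00, 0.00) ✓; NJ at -1.200° ✓; |NJ| = 19.60 ✓; ∠NJQ = 37.30° ✓; |JQ| = 20.90 ✓; ∠(JQ, QP) = 90.00° ✓; |QP| = 12.80 ✓; ∠QPK = 50.20° ✓; |PK| = 14.00 ✓; ∠PKS = 56.30° ✓; |KS| = 20.60 ✓; ∠KSM = 37.00° ✓; |SM| = 17.70 ✓; ∠SML = 88.30° ✓; |ML| = 12.50 ✗.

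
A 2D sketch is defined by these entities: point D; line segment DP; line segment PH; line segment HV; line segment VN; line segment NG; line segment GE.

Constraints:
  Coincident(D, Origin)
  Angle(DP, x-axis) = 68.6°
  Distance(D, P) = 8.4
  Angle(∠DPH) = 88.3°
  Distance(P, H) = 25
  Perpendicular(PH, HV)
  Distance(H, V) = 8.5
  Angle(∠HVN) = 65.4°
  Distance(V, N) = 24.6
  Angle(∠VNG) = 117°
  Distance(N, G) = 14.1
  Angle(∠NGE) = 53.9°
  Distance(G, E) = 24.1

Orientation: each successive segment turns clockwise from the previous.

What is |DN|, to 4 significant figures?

10.41

D is at the origin; DP runs at 68.6° with length 8.4, so P = (3.065, 7.821). ∠DPH = 88.3° gives PH at -23.10° from the x-axis; with |PH| = 25.0, H = (26.06, -1.988). PH is perpendicular to HV, so HV runs at -113.1°; with |HV| = 8.5, V = (22.73, -9.806). ∠HVN = 65.4° gives VN at 132.3° from the x-axis; with |VN| = 24.6, N = (6.170, 8.389). Then |DN| = |N − D| = 10.41.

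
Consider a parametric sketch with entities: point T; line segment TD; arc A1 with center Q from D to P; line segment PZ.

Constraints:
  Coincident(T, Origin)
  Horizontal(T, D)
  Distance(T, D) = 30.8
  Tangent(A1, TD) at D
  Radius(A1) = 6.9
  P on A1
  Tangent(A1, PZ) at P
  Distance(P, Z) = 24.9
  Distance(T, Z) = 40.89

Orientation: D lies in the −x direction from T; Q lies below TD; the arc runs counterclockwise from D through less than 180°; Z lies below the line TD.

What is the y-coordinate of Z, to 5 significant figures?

-32.141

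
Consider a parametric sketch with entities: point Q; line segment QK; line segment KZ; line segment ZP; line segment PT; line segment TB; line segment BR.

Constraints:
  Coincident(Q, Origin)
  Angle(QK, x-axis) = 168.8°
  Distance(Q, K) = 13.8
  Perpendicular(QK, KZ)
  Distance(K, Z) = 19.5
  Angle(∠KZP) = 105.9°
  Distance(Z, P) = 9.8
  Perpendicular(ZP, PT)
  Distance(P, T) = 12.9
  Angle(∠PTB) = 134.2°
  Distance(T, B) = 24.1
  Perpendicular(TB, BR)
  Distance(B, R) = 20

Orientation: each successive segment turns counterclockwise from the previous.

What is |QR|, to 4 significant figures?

30.21

Q is at the origin; QK runs at 168.8° with length 13.8, so K = (-13.54, 2.680). The perpendicularity gives KZ at right angles to QK, so KZ runs at -101.2°; with |KZ| = 19.5, Z = (-17.32, -16.45). ∠KZP = 105.9° gives ZP at -27.10° from the x-axis; with |ZP| = 9.8, P = (-8.601, -20.91). ZP ⟂ PT, so PT runs at 62.90°; with |PT| = 12.9, T = (-2.724, -9.429). ∠PTB = 134.2° gives TB at 108.7° from the x-axis; with |TB| = 24.1, B = (-10.45, 13.40). TB ⟂ BR, so BR runs at -161.3°; with |BR| = 20.0, R = (-29.40, 6.987). Then |QR| = |R − Q| = 30.21.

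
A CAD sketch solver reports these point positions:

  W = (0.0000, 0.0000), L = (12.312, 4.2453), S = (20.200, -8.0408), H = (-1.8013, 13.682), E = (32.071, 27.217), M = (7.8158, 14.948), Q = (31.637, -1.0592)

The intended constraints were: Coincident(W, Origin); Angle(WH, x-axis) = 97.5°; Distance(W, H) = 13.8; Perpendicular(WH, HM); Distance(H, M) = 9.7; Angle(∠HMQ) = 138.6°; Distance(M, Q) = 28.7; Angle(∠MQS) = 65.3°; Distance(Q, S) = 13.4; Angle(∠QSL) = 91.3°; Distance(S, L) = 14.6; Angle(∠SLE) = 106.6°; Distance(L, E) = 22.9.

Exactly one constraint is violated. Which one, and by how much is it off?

Distance(L, E) = 22.9 — off by 7.40.

W = (0.00, 0.00) ✓; WH at 97.50° ✓; |WH| = 13.80 ✓; ∠(WH, HM) = 90.00° ✓; |HM| = 9.700 ✓; ∠HMQ = 138.6° ✓; |MQ| = 28.70 ✓; ∠MQS = 65.30° ✓; |QS| = 13.40 ✓; ∠QSL = 91.30° ✓; |SL| = 14.60 ✓; ∠SLE = 106.6° ✓; |LE| = 30.30 ✗.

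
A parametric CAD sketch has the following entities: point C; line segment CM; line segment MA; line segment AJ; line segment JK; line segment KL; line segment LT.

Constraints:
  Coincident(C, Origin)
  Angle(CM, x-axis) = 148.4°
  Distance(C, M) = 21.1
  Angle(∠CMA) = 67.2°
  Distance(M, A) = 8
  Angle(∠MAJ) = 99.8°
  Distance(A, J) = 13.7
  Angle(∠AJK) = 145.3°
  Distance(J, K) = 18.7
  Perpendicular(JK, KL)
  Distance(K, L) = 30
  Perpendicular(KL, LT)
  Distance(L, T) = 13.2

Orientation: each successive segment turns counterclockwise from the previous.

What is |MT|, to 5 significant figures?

20.069

JK is perpendicular to KL, so KL runs at 106.10°; with |KL| = 30.0, L = (3.4362, 32.790). KL is perpendicular to LT, so LT runs at -163.90°; with |LT| = 13.2, T = (-9.2461, 29.129). Then |MT| = |T − M| = 20.069.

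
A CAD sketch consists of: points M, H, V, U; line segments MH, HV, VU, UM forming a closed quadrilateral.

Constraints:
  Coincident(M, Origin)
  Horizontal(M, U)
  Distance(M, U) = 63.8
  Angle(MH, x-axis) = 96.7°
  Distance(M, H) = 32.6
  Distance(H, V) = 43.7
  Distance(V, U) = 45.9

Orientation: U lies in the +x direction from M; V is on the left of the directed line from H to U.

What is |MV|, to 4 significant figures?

55.36

M is at the origin; MU is horizontal with |MU| = 63.8 and U in +x, so U = (63.8, 0). MH runs at 96.7° with |MH| = 32.6, so H = (-3.803, 32.38). V is determined by |HV| = 43.7 and |VU| = 45.9 together: it lies at the intersection of circle(H, 43.7) and circle(U, 45.9). With |HU| = 74.96, the foot of the radical line on HU is 36.16 from H and the perpendicular offset is √(43.7² − 36.16²) = 24.53. Taking the left-of-HU solution: V = (39.41, 38.88).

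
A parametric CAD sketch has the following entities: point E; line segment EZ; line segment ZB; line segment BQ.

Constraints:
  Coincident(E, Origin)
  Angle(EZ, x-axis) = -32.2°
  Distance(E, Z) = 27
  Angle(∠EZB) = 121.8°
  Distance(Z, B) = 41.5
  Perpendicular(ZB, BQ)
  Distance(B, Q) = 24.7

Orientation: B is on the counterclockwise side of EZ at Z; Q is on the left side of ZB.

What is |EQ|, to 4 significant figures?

55.76

E is at the origin; EZ runs at -32.2° with length 27.0, so Z = 27.0·(cos -32.2°, sin -32.2°) = (22.85, -14.39). ∠EZB = 121.8°, so ZB runs at -32.2° + (180° − 121.8°) = 26.00° from the x-axis; with |ZB| = 41.5, B = Z + 41.5·(cos 26.00°, sin 26.00°) = (60.15, 3.805). ZB ⟂ BQ; with |BQ| = 24.7 on the left of ZB, Q = B + 24.7·(-0.4384, 0.8988) = (49.32, 26.00). Then |EQ| = |Q − E| = 55.76.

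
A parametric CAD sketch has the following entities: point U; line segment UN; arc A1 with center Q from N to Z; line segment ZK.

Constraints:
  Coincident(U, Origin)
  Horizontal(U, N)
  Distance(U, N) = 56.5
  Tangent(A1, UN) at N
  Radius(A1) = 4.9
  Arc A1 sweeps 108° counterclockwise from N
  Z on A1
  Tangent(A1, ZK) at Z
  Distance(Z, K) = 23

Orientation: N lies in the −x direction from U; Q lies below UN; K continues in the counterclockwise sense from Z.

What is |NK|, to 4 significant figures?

28.39

On A1, N sits at bearing 90° from Q; a 108° counterclockwise sweep puts Z at bearing 198°, so Z = Q + 4.9·(cos 198°, sin 198°) = (-61.16, -6.414). A1 meets ZK tangentially, so QZ is at right angles to ZK, so ZK runs along (−sin 198°, cos 198°); with |ZK| = 23.0, K = (-54.05, -28.29). Then |NK| = |K − N| = 28.39.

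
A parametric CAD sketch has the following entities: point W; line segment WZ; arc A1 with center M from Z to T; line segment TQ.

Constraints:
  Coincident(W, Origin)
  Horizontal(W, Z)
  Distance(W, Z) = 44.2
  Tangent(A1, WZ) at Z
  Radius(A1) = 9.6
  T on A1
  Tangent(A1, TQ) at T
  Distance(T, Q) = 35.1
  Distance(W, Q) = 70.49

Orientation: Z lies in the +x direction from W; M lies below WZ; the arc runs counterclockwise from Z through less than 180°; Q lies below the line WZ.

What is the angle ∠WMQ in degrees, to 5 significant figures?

119.06°

W is at the origin; W and Z share the same y with |WZ| = 44.2 and Z on the +x side, so Z = (44.200, 0.0000). Tangency of A1 to WZ means the radius MZ is perpendicular to WZ, so M = Z + (0, -9.6) = (44.200, -9.6000). Since MT ⟂ TQ (tangency), |MQ| = √(9.6² + 35.1²) = 36.389 regardless of where T sits on A1. So Q lies on both circle(W, 70.49) and circle(M, 36.389); the below-WZ intersection is Q = (54.721, -44.435). T is the foot of the tangent from Q: T = (36.068, -14.702).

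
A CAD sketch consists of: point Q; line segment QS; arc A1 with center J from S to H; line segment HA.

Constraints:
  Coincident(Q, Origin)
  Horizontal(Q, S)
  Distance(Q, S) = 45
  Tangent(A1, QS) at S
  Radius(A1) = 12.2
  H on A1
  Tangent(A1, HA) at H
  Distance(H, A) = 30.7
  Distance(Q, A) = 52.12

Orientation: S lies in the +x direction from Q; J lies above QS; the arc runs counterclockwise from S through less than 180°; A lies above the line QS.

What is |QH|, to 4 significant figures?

57.34

Checks: Q.y = 0.00, S.y = 0.00 ✓; ∠(JS, SQ) = 90.00° ✓; |JS| = 12.20 ✓; |JH| = 12.20 ✓; ∠(JH, HA) = 90.00° ✓; |HA| = 30.70 ✓; |QA| = 52.12 ✓.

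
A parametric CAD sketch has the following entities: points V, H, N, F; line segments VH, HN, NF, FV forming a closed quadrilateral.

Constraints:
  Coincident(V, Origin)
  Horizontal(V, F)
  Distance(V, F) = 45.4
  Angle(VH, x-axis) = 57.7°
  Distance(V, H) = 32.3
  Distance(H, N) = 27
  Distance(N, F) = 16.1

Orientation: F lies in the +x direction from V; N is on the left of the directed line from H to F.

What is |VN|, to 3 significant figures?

44.5

Checks: |HN| = 27.00 ✓; |NF| = 16.10 ✓.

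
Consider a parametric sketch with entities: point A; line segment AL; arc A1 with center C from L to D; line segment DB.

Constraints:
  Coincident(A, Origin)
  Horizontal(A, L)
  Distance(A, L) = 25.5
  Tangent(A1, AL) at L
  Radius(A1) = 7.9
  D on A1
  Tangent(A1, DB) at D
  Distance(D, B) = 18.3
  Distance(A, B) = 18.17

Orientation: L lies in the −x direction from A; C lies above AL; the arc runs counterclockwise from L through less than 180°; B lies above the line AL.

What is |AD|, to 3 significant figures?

19.7

Checks: |AL| = 25.50 ✓; |CD| = 7.900 ✓; ∠(CD, DB) = 90.00° ✓; |DB| = 18.30 ✓; |AB| = 18.17 ✓.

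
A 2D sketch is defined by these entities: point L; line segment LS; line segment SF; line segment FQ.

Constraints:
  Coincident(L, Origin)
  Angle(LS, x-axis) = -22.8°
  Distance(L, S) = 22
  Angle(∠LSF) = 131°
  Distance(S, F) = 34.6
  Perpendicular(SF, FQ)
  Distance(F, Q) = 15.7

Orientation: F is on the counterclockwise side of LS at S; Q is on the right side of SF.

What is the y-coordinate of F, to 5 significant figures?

6.7508

L is at the origin; LS runs at -22.8° with length 22.0, so S = 22.0·(cos -22.8°, sin -22.8°) = (20.281, -8.5253). ∠LSF = 131.0°, so SF runs at -22.8° + (180° − 131.0°) = 26.200° from the x-axis; with |SF| = 34.6, F = S + 34.6·(cos 26.200°, sin 26.200°) = (51.326, 6.7508). So F.y = 6.7508.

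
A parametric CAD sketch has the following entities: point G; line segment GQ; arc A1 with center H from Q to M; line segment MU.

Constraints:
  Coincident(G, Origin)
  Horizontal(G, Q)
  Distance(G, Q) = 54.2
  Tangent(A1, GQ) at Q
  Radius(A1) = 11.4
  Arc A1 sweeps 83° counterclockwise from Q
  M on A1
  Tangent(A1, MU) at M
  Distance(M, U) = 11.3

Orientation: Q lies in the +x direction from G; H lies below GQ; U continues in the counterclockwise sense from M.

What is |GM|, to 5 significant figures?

44.038

G is at the origin; GQ is horizontal with |GQ| = 54.2 and Q on the +x side, so Q = (54.200, 0.0000). A1 meets GQ tangentially, so HQ is at right angles to GQ, so H = Q + (0, -11.4) = (54.200, -11.400). On A1, Q sits at bearing 90° from H; an 83° counterclockwise sweep puts M at bearing 173°, so M = H + 11.4·(cos 173°, sin 173°) = (42.885, -10.011). Then |GM| = |M − G| = 44.038.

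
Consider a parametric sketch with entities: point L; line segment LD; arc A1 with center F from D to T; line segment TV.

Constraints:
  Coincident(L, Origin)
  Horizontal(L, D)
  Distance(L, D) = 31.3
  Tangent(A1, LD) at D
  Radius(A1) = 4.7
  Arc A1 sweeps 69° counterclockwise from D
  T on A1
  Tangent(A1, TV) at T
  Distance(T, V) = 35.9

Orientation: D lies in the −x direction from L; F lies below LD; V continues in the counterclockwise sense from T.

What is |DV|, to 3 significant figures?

40.4

On A1, D sits at bearing 90° from F; a 69° counterclockwise sweep puts T at bearing 159°, so T = F + 4.7·(cos 159°, sin 159°) = (-35.7, -3.02). The tangent condition forces FT to be normal to TV, so TV runs along (−sin 159°, cos 159°); with |TV| = 35.9, V = (-48.6, -36.5). Then |DV| = |V − D| = 40.4.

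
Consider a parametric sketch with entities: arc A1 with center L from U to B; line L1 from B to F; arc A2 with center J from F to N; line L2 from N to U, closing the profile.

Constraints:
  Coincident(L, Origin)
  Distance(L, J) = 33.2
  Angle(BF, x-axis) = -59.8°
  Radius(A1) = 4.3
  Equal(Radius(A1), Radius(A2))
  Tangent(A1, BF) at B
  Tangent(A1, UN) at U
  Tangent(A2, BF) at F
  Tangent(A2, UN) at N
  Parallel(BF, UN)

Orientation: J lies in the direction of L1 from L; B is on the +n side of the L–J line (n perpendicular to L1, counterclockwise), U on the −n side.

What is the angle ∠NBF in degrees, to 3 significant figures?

14.5°

The slot axis is L1's direction at -59.8°, so u = (cos -59.8°, sin -59.8°) = (0.503, -0.864) and n = (−sin -59.8°, cos -59.8°) = (0.864, 0.503). L is at the origin and J lies 33.2 along u from L, so J = 33.2·u = (16.7, -28.7). Tangency of A1 to both parallel lines with radius 4.3 puts B and U at L ± 4.3·n: B = (3.72, 2.16), U = (-3.72, -2.16). Equal radii place F and N the same way about J: F = J + 4.3·n = (20.4, -26.5), N = J − 4.3·n = (13.0, -30.9). Then cos ∠NBF = BN·BF / (|BN||BF|), giving 14.5°.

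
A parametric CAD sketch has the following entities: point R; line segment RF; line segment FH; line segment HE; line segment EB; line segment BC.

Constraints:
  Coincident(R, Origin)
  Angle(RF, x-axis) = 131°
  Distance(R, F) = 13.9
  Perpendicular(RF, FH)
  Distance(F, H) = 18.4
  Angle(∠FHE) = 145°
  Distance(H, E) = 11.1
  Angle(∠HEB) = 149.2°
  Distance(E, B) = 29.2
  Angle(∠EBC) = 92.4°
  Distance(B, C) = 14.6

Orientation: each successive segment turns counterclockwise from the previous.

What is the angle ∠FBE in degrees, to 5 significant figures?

25.896°

R is at the origin; RF runs at 131.0° with length 13.9, so F = (-9.1192, 10.490). RF is perpendicular to FH, so FH runs at -139.00°; with |FH| = 18.4, H = (-23.006, -1.5810). ∠FHE = 145.0° gives HE at -104.00° from the x-axis; with |HE| = 11.1, E = (-25.691, -12.351). ∠HEB = 149.2° gives EB at -73.200° from the x-axis; with |EB| = 29.2, B = (-17.251, -40.305). Then cos ∠FBE = BF·BE / (|BF||BE|), giving 25.896°.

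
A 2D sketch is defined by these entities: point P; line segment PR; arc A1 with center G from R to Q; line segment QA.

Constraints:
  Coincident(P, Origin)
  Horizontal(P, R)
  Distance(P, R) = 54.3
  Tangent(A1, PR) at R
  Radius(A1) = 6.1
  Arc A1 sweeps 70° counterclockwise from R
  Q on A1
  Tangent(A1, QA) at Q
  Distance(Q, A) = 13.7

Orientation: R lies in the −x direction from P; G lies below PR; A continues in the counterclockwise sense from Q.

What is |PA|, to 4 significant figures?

66.88

P is at the origin; P and R share the same y with |PR| = 54.3 and R on the −x side, so R = (-54.30, 0.000). Since A1 is tangent to PR there, GR ⟂ PR, so G = R + (0, -6.1) = (-54.30, -6.100). On A1, R sits at bearing 90° from G; a 70° counterclockwise sweep puts Q at bearing 160°, so Q = G + 6.1·(cos 160°, sin 160°) = (-60.03, -4.014). Tangency of A1 to QA means the radius GQ is perpendicular to QA, so QA runs along (−sin 160°, cos 160°); with |QA| = 13.7, A = (-64.72, -16.89). Then |PA| = |A − P| = 66.88.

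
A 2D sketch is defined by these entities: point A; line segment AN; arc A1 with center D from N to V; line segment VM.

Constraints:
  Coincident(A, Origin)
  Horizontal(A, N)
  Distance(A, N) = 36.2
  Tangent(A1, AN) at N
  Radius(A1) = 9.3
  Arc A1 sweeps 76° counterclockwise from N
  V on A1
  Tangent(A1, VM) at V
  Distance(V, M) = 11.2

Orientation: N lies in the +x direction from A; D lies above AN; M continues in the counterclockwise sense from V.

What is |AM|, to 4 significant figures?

51.17

A is at the origin; A and N share the same y with |AN| = 36.2 and N on the +x side, so N = (36.20, 0.000). The tangent condition forces DN to be normal to AN, so D = N + (0, 9.3) = (36.20, 9.300). On A1, N sits at bearing -90° from D; a 76° counterclockwise sweep puts V at bearing -14°, so V = D + 9.3·(cos -14°, sin -14°) = (45.22, 7.050). The tangent condition forces DV to be normal to VM, so VM runs along (−sin -14°, cos -14°); with |VM| = 11.2, M = (47.93, 17.92). Then |AM| = |M − A| = 51.17.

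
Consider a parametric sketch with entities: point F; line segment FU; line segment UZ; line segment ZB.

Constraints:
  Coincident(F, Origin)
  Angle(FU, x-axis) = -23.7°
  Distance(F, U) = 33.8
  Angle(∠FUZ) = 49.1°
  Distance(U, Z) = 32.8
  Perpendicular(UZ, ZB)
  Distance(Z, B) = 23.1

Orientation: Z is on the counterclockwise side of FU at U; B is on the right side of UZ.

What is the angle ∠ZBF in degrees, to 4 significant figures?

12.37°

F is at the origin; FU runs at -23.7° with length 33.8, so U = 33.8·(cos -23.7°, sin -23.7°) = (30.95, -13.59). ∠FUZ = 49.1°, so UZ runs at -23.7° + (180° − 49.1°) = 107.2° from the x-axis; with |UZ| = 32.8, Z = U + 32.8·(cos 107.2°, sin 107.2°) = (21.25, 17.75). UZ is perpendicular to ZB; with |ZB| = 23.1 on the right of UZ, B = Z + 23.1·(0.9553, 0.2957) = (43.32, 24.58). Then cos ∠ZBF = BZ·BF / (|BZ||BF|), giving 12.37°.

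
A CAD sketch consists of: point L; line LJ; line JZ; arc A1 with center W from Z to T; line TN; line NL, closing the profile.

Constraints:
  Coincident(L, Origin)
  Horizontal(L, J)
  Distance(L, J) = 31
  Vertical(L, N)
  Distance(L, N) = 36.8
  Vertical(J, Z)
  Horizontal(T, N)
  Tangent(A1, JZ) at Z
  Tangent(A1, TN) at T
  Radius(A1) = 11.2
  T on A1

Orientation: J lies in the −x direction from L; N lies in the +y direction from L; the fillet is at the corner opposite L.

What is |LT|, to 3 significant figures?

41.8

L is at the origin; LJ is horizontal with |LJ| = 31.0 and J on the −x side, so J = (-31.0, 0.00). LN is vertical with |LN| = 36.8 and N on the +y side, so N = (0.00, 36.8). The virtual corner opposite L is at (-31.0, 36.8). The tangent condition forces WZ to be normal to JZ and tangency of A1 to TN means the radius WT is perpendicular to TN, with radius 11.2, so the center W sits 11.2 in from both sides at W = (-19.8, 25.6). That places the tangent points at Z = (-31.0, 25.6) on JZ and T = (-19.8, 36.8) on TN. Then |LT| = |T − L| = 41.8.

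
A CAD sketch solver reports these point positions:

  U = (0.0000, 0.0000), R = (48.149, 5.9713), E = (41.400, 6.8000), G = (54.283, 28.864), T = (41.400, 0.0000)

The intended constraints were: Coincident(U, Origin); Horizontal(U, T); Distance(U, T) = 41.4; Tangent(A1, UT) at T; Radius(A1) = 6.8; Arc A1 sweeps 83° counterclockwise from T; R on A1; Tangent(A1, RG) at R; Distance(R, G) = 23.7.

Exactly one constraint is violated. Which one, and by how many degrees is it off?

Tangent(A1, RG) at R — off by 8.00°.

U = (0.00, 0.00) ✓; U.y = 0.00, T.y = 0.00 ✓; |UT| = 41.40 ✓; ∠(ET, TU) = 90.00° ✓; |ET| = 6.800 ✓; bearing(E→R) − bearing(E→T) = 83.00° ✓; |ER| = 6.800 ✓; ∠(ER, RG) = 98.00° ✗; |RG| = 23.70 ✓.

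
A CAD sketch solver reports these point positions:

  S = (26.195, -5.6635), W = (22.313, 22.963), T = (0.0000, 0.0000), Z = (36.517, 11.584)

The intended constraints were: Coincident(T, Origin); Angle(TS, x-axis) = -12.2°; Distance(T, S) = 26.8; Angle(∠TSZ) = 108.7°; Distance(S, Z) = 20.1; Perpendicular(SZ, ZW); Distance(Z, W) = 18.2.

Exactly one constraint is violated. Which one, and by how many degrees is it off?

Perpendicular(SZ, ZW) — off by 7.80°.

T = (0.00, 0.00) ✓; TS at -12.20° ✓; |TS| = 26.80 ✓; ∠TSZ = 108.7° ✓; |SZ| = 20.10 ✓; ∠(SZ, ZW) = 82.20° ✗; |ZW| = 18.20 ✓.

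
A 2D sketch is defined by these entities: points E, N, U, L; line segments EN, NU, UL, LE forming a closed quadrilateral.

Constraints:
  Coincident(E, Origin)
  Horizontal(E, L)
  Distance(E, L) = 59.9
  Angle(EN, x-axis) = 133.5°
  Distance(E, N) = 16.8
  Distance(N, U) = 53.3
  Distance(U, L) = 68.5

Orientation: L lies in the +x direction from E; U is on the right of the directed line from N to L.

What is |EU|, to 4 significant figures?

39.09

Checks: |NU| = 53.30 ✓; |UL| = 68.50 ✓.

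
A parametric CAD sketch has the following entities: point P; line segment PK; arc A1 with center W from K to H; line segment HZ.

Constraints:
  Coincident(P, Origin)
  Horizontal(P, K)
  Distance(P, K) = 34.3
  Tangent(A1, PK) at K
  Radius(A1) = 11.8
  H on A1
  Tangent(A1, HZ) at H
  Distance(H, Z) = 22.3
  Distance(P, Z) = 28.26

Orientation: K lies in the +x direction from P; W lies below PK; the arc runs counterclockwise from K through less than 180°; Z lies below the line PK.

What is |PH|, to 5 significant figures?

24.803

Checks: P.y = 0.00, K.y = 0.00 ✓; |WH| = 11.80 ✓; ∠(WH, HZ) = 90.00° ✓; |HZ| = 22.30 ✓; |PZ| = 28.26 ✓.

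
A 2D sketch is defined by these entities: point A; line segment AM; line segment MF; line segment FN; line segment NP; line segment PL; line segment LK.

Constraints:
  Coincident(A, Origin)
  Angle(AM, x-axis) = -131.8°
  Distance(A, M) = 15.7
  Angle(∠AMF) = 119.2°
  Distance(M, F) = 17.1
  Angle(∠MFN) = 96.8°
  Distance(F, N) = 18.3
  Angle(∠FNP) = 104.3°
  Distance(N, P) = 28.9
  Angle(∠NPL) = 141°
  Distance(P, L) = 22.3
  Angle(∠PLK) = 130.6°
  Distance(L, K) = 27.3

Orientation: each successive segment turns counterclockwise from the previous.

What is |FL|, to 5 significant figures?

50.885

A is at the origin; AM runs at -131.8° with length 15.7, so M = (-10.465, -11.704). ∠AMF = 119.2° gives MF at -71.000° from the x-axis; with |MF| = 17.1, F = (-4.8973, -27.872). ∠MFN = 96.8° gives FN at 12.200° from the x-axis; with |FN| = 18.3, N = (12.989, -24.005). ∠FNP = 104.3° gives NP at 87.900° from the x-axis; with |NP| = 28.9, P = (14.048, 4.8755). ∠NPL = 141.0° gives PL at 126.90° from the x-axis; with |PL| = 22.3, L = (0.65900, 22.708). Then |FL| = |L − F| = 50.885.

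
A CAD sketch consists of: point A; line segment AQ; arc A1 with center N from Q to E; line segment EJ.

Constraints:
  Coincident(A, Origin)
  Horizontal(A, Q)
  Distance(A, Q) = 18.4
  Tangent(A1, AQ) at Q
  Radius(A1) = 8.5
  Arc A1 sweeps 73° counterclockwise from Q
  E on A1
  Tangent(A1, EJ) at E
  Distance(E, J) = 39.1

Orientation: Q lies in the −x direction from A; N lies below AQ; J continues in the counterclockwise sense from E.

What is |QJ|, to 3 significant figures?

47.6

A is at the origin; AQ is horizontal with |AQ| = 18.4 and Q on the −x side, so Q = (-18.4, 0.00). Since A1 is tangent to AQ there, NQ ⟂ AQ, so N = Q + (0, -8.5) = (-18.4, -8.50). On A1, Q sits at bearing 90° from N; a 73° counterclockwise sweep puts E at bearing 163°, so E = N + 8.5·(cos 163°, sin 163°) = (-26.5, -6.01). The tangent condition forces NE to be normal to EJ, so EJ runs along (−sin 163°, cos 163°); with |EJ| = 39.1, J = (-38.0, -43.4). Then |QJ| = |J − Q| = 47.6.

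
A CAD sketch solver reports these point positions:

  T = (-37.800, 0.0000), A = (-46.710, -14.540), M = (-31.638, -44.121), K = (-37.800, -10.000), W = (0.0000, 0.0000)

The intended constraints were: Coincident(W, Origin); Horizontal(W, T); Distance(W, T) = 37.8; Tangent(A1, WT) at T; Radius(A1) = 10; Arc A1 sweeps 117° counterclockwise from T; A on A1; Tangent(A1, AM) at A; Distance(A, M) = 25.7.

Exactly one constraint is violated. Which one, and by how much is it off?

Distance(A, M) = 25.7 — off by 7.50.

W = (0.00, 0.00) ✓; W.y = 0.00, T.y = 0.00 ✓; |WT| = 37.80 ✓; ∠(KT, TW) = 90.00° ✓; |KT| = 10.00 ✓; bearing(K→A) − bearing(K→T) = 117.0° ✓; |KA| = 10.00 ✓; ∠(KA, AM) = 90.00° ✓; |AM| = 33.20 ✗.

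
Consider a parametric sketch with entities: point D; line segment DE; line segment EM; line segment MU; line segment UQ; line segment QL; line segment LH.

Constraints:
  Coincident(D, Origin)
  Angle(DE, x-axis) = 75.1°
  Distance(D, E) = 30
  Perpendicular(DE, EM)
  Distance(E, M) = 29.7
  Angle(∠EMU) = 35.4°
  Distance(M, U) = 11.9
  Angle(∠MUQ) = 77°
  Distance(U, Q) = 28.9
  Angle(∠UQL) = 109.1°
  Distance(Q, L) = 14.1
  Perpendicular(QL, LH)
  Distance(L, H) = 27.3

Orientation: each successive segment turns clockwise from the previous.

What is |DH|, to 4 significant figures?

54.00

D is at the origin; DE runs at 75.1° with length 30.0, so E = (7.714, 28.99). DE is perpendicular to EM, so EM runs at -14.90°; with |EM| = 29.7, M = (36.42, 21.35). ∠EMU = 35.4° gives MU at -159.5° from the x-axis; with |MU| = 11.9, U = (25.27, 17.19). ∠MUQ = 77.0° gives UQ at 97.50° from the x-axis; with |UQ| = 28.9, Q = (21.50, 45.84). ∠UQL = 109.1° gives QL at 26.60° from the x-axis; with |QL| = 14.1, L = (34.10, 52.15). QL is perpendicular to LH, so LH runs at -63.40°; with |LH| = 27.3, H = (46.33, 27.74). Then |DH| = |H − D| = 54.00.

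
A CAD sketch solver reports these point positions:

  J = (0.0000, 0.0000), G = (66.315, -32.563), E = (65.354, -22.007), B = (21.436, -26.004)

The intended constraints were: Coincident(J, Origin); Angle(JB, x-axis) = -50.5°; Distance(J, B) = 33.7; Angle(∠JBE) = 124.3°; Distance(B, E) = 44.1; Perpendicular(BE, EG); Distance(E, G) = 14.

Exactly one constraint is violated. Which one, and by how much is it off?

Distance(E, G) = 14 — off by 3.40.

J = (0.00, 0.00) ✓; JB at -50.50° ✓; |JB| = 33.70 ✓; ∠JBE = 124.3° ✓; |BE| = 44.10 ✓; ∠(BE, EG) = 90.00° ✓; |EG| = 10.60 ✗.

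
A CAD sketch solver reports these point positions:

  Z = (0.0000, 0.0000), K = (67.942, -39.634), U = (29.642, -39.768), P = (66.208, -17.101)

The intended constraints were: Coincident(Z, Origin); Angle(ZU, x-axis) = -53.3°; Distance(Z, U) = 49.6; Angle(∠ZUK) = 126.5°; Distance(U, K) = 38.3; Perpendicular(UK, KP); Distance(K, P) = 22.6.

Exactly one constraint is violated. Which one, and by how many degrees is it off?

Perpendicular(UK, KP) — off by 4.20°.

Z = (0.00, 0.00) ✓; ZU at -53.30° ✓; |ZU| = 49.60 ✓; ∠ZUK = 126.5° ✓; |UK| = 38.30 ✓; ∠(UK, KP) = 94.20° ✗; |KP| = 22.60 ✓.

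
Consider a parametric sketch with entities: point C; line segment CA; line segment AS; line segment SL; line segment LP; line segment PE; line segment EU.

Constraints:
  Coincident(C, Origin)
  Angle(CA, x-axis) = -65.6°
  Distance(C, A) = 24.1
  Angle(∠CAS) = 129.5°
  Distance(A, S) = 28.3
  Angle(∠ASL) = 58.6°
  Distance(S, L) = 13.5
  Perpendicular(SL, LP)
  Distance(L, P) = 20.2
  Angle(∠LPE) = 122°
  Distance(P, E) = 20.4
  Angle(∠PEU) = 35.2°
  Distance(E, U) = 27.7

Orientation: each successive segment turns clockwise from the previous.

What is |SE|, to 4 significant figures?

31.24

C is at the origin; CA runs at -65.6° with length 24.1, so A = (9.956, -21.95). ∠CAS = 129.5° gives AS at -116.1° from the x-axis; with |AS| = 28.3, S = (-2.494, -47.36). ∠ASL = 58.6° gives SL at 122.5° from the x-axis; with |SL| = 13.5, L = (-9.748, -35.98). SL is perpendicular to LP, so LP runs at 32.50°; with |LP| = 20.2, P = (7.289, -25.12). ∠LPE = 122.0° gives PE at -25.50° from the x-axis; with |PE| = 20.4, E = (25.70, -33.90). Then |SE| = |E − S| = 31.24.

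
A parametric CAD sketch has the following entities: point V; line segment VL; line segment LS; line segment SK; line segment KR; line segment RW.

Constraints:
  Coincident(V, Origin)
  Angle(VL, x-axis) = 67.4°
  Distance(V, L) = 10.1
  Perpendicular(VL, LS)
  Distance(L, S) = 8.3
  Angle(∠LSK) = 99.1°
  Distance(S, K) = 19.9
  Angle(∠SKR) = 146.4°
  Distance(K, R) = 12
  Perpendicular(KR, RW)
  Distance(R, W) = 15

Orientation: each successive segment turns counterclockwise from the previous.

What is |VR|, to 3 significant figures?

21.5

V is at the origin; VL runs at 67.4° with length 10.1, so L = (3.88, 9.32). VL is perpendicular to LS, so LS runs at 157°; with |LS| = 8.3, S = (-3.78, 12.5). ∠LSK = 99.1° gives SK at -122° from the x-axis; with |SK| = 19.9, K = (-14.2, -4.42). ∠SKR = 146.4° gives KR at -88.1° from the x-axis; with |KR| = 12.0, R = (-13.8, -16.4). Then |VR| = |R − V| = 21.5.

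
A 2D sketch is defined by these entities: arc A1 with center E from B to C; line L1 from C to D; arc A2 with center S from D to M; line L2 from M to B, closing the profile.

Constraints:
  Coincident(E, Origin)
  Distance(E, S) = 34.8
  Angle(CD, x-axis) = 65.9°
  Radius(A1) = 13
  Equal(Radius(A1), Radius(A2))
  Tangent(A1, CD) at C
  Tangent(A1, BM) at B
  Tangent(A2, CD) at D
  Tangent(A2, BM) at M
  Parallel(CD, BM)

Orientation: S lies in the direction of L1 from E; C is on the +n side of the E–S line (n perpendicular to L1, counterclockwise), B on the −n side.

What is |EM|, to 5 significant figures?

37.149

The slot axis is L1's direction at 65.9°, so u = (cos 65.9°, sin 65.9°) = (0.40833, 0.91283) and n = (−sin 65.9°, cos 65.9°) = (-0.91283, 0.40833). E is at the origin and S lies 34.8 along u from E, so S = 34.8·u = (14.210, 31.767). Tangency of A1 to both parallel lines with radius 13.0 puts C and B at E ± 13.0·n: C = (-11.867, 5.3083), B = (11.867, -5.3083). Equal radii place D and M the same way about S: D = S + 13.0·n = (2.3431, 37.075), M = S − 13.0·n = (26.077, 26.458). Then |EM| = |M − E| = 37.149.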